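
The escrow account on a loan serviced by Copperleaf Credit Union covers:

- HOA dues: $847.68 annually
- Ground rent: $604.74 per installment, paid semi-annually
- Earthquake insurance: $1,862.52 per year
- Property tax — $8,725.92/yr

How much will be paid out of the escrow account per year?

HOA dues: $847.68 per year
Ground rent: $604.74 × 2 = $1,209.48 per year
Earthquake insurance: $1,862.52 per year
Property tax: $8,725.92 per year
Annual escrow total = $12,645.60

$12,645.60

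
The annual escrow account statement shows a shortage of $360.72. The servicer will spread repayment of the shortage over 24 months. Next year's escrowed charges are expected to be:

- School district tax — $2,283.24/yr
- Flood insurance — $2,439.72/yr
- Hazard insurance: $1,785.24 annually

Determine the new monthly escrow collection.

School district tax: $2,283.24
Flood insurance: $2,439.72
Hazard insurance: $1,785.24
Total per year = $2,283.24 + $2,439.72 + $1,785.24 = $6,508.20
Per month = $6,508.20 / 12 = $542.35
Monthly shortage recovery: $360.72 ÷ 24 = $15.03
Adjusted monthly = $542.35 + $15.03 = $557.38

$557.38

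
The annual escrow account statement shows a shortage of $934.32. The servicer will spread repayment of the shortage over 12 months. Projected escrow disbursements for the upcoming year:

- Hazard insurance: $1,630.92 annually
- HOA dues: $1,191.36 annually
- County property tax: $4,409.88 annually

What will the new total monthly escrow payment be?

$680.54

Hazard insurance = $1,630.92/yr
HOA dues = $1,191.36/yr
County property tax = $4,409.88/yr
Total per year = $1,630.92 + $1,191.36 + $4,409.88 = $7,232.16
Monthly = $7,232.16 / 12 = $602.68
Shortage spread = $934.32 ÷ 12 = $77.86/mo
Adjusted monthly = $602.68 + $77.86 = $680.54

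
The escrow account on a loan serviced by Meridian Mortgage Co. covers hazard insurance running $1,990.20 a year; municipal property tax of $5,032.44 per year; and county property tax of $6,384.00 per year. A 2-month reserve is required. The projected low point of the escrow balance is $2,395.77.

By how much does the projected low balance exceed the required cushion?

$161.33

Hazard insurance = $1,990.20/yr
Municipal property tax = $5,032.44/yr
County property tax = $6,384.00/yr
Total annual escrow = $13,406.64
Monthly escrow = $13,406.64 ÷ 12 = $1,117.22
Cushion = 2 × $1,117.22 = $2,234.44
Surplus = $2,395.77 − $2,234.44 = $161.33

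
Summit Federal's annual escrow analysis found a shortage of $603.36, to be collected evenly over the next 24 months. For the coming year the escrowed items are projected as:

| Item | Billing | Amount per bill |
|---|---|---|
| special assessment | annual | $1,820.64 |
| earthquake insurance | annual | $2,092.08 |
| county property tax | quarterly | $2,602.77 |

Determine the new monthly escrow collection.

Special assessment = $1,820.64
Earthquake insurance = $2,092.08
County property tax = $2,602.77 × 4 = $10,411.08
Total per year = $14,323.80
Monthly escrow = $14,323.80 ÷ 12 = $1,193.65
Shortage spread = $603.36 / 24 = $25.14/mo
New monthly escrow = $1,193.65 + $25.14 = $1,218.79

$1,218.79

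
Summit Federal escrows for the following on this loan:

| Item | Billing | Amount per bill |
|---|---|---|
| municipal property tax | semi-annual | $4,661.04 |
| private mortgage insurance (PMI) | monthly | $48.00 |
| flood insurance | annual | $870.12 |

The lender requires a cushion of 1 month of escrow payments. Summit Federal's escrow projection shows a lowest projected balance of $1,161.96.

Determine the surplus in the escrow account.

Municipal property tax — $4,661.04 × 2 = $9,322.08/yr
Private mortgage insurance (PMI) — $48.00 × 12 = $576.00/yr
Flood insurance — $870.12/yr
Combined annual = $9,322.08 + $576.00 + $870.12 = $10,768.20
Monthly = $10,768.20 / 12 = $897.35
Required cushion = 1 × $897.35 = $897.35
Surplus = $1,161.96 − $897.35 = $264.61

$264.61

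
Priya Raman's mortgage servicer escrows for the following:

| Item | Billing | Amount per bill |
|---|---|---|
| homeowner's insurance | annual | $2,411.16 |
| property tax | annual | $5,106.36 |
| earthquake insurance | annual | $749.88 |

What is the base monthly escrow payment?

Homeowner's insurance: $2,411.16 per year
Property tax: $5,106.36 per year
Earthquake insurance: $749.88 per year
Total per year = $2,411.16 + $5,106.36 + $749.88 = $8,267.40
Base monthly escrow = $8,267.40 / 12 = $688.95

$688.95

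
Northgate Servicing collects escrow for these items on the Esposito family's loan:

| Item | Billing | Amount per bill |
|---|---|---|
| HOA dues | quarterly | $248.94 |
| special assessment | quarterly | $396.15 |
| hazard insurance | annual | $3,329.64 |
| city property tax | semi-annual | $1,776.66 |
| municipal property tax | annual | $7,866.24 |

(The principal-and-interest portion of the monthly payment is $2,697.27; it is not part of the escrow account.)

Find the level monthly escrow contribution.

HOA dues — $248.94 × 4 = $995.76
Special assessment — $396.15 × 4 = $1,584.60
Hazard insurance — $3,329.64
City property tax — $1,776.66 × 2 = $3,553.32
Municipal property tax — $7,866.24
Total annual escrow = $995.76 + $1,584.60 + $3,329.64 + $3,553.32 + $7,866.24 = $17,329.56
Monthly = $17,329.56 / 12 = $1,444.13

$1,444.13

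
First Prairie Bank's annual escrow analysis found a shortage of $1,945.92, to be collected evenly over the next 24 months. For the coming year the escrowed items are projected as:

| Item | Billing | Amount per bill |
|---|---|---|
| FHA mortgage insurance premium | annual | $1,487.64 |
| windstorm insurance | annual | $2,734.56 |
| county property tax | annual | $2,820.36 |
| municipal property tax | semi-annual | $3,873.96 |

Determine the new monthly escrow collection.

$1,313.62

FHA mortgage insurance premium: $1,487.64 per year
Windstorm insurance: $2,734.56 per year
County property tax: $2,820.36 per year
Municipal property tax: $3,873.96 × 2 = $7,747.92 per year
Total per year = $14,790.48
Base monthly escrow = $14,790.48 / 12 = $1,232.54
Shortage spread = $1,945.92 ÷ 24 = $81.08/mo
New monthly escrow = $1,232.54 + $81.08 = $1,313.62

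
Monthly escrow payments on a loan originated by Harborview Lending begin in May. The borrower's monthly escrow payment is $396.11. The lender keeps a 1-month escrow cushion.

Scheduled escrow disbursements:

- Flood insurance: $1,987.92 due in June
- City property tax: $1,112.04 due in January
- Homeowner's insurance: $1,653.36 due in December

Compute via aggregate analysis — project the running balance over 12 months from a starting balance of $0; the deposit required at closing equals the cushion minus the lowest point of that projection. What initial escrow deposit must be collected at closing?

$1,591.81

Cushion = 1 × $396.11 = $396.11
Trial balance (start $0, +$396.11 each month, − disbursements):
  May: +$396.11 → $396.11
  Jun: +$396.11 − $1,987.92 → -$1,195.70
  Jul: +$396.11 → -$799.59
  Aug: +$396.11 → -$403.48
  Sep: +$396.11 → -$7.37
  Oct: +$396.11 → $388.74
  Nov: +$396.11 → $784.85
  Dec: +$396.11 − $1,653.36 → -$472.40
  Jan: +$396.11 − $1,112.04 → -$1,188.33
  Feb: +$396.11 → -$792.22
  Mar: +$396.11 → -$396.11
  Apr: +$396.11 → $0.00
Lowest trial balance = -$1,195.70 (Jun)
Initial deposit = cushion − low point = $396.11 − (-$1,195.70) = $1,591.81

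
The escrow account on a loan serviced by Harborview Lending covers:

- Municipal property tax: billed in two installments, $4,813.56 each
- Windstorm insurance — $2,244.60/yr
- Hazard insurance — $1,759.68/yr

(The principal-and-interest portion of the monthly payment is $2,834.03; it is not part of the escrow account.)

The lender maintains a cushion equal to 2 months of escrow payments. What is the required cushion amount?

Municipal property tax = $4,813.56 × 2 = $9,627.12 per year
Windstorm insurance = $2,244.60 per year
Hazard insurance = $1,759.68 per year
Yearly total = $9,627.12 + $2,244.60 + $1,759.68 = $13,631.40
Monthly escrow = $13,631.40 / 12 = $1,135.95
Required cushion = 2 × $1,135.95 = $2,271.90

$2,271.90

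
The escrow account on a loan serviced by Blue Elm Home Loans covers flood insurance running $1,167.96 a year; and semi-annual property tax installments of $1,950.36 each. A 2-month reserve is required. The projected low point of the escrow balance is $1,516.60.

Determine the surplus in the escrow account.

$671.82

Flood insurance = $1,167.96 annually
Property tax = $1,950.36 × 2 = $3,900.72 annually
Yearly total = $5,068.68
Per month = $5,068.68 ÷ 12 = $422.39
Required reserve = 2 × $422.39 = $844.78
Excess over cushion: $1,516.60 − $844.78 = $671.82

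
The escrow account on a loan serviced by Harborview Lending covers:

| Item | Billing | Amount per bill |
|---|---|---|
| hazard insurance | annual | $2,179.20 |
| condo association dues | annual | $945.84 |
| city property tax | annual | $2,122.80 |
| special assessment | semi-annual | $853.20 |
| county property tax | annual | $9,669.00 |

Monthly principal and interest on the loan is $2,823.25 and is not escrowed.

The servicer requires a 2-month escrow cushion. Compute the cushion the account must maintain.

Hazard insurance = $2,179.20
Condo association dues = $945.84
City property tax = $2,122.80
Special assessment = $853.20 × 2 = $1,706.40
County property tax = $9,669.00
Annual escrow total = $2,179.20 + $945.84 + $2,122.80 + $1,706.40 + $9,669.00 = $16,623.24
Monthly escrow = $16,623.24 / 12 = $1,385.27
Required cushion = 2 × $1,385.27 = $2,770.54

$2,770.54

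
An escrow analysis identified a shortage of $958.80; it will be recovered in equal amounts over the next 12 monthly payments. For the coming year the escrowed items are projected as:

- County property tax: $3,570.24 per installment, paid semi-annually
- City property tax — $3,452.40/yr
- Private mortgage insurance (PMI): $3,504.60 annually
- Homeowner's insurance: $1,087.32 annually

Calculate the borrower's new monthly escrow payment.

County property tax — $3,570.24 × 2 = $7,140.48 annually
City property tax — $3,452.40 annually
Private mortgage insurance (PMI) — $3,504.60 annually
Homeowner's insurance — $1,087.32 annually
Total per year = $7,140.48 + $3,452.40 + $3,504.60 + $1,087.32 = $15,184.80
Monthly = $15,184.80 ÷ 12 = $1,265.40
Shortage per month = $958.80 / 12 = $79.90
Adjusted monthly = $1,265.40 + $79.90 = $1,345.30

$1,345.30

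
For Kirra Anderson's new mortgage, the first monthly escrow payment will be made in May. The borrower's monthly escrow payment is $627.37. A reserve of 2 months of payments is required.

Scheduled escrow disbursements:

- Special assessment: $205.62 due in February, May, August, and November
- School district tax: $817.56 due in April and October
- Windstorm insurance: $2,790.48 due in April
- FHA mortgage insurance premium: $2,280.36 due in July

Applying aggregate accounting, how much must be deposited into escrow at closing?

$1,858.61

Cushion = 2 × $627.37 = $1,254.74
Trial balance (start $0, +$627.37 each month, − disbursements):
  May: +$627.37 − $205.62 → $421.75
  Jun: +$627.37 → $1,049.12
  Jul: +$627.37 − $2,280.36 → -$603.87
  Aug: +$627.37 − $205.62 → -$182.12
  Sep: +$627.37 → $445.25
  Oct: +$627.37 − $817.56 → $255.06
  Nov: +$627.37 − $205.62 → $676.81
  Dec: +$627.37 → $1,304.18
  Jan: +$627.37 → $1,931.55
  Feb: +$627.37 − $205.62 → $2,353.30
  Mar: +$627.37 → $2,980.67
  Apr: +$627.37 − $3,608.04 → $0.00
Lowest trial balance = -$603.87 (Jul)
Initial deposit = cushion − low point = $1,254.74 − (-$603.87) = $1,858.61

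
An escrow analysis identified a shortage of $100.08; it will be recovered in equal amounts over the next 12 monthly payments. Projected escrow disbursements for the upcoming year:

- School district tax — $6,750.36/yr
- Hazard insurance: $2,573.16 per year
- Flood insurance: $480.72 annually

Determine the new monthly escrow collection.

$825.36

School district tax = $6,750.36 annually
Hazard insurance = $2,573.16 annually
Flood insurance = $480.72 annually
Combined annual = $9,804.24
Monthly = $9,804.24 ÷ 12 = $817.02
Shortage per month = $100.08 ÷ 12 = $8.34
New monthly escrow = $817.02 + $8.34 = $825.36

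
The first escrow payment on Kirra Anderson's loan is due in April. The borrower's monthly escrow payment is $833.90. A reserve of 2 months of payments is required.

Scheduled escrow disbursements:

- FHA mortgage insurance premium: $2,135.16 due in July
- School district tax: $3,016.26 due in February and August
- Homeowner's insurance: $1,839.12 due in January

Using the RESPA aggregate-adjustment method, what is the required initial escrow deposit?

Cushion = 2 × $833.90 = $1,667.80
Trial balance (start $0, +$833.90 each month, − disbursements):
  Apr: +$833.90 → $833.90
  May: +$833.90 → $1,667.80
  Jun: +$833.90 → $2,501.70
  Jul: +$833.90 − $2,135.16 → $1,200.44
  Aug: +$833.90 − $3,016.26 → -$981.92
  Sep: +$833.90 → -$148.02
  Oct: +$833.90 → $685.88
  Nov: +$833.90 → $1,519.78
  Dec: +$833.90 → $2,353.68
  Jan: +$833.90 − $1,839.12 → $1,348.46
  Feb: +$833.90 − $3,016.26 → -$833.90
  Mar: +$833.90 → $0.00
Lowest trial balance = -$981.92 (Aug)
Initial deposit = cushion − low point = $1,667.80 − (-$981.92) = $2,649.72

$2,649.72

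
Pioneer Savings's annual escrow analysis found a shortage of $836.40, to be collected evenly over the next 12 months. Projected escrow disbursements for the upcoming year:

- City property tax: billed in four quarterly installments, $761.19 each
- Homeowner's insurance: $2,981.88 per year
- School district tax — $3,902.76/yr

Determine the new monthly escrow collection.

$897.15

City property tax = $761.19 × 4 = $3,044.76/yr
Homeowner's insurance = $2,981.88/yr
School district tax = $3,902.76/yr
Yearly total = $9,929.40
Monthly = $9,929.40 / 12 = $827.45
Shortage spread = $836.40 ÷ 12 = $69.70/mo
Adjusted monthly = $827.45 + $69.70 = $897.15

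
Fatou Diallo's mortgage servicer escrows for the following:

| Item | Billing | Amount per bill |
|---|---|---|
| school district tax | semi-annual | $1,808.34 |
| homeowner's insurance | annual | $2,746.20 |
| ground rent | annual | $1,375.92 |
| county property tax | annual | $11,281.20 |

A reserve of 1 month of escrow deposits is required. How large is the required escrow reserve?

$1,585.00

School district tax — $1,808.34 × 2 = $3,616.68
Homeowner's insurance — $2,746.20
Ground rent — $1,375.92
County property tax — $11,281.20
Combined annual = $3,616.68 + $2,746.20 + $1,375.92 + $11,281.20 = $19,020.00
Per month = $19,020.00 ÷ 12 = $1,585.00
Required cushion = 1 × $1,585.00 = $1,585.00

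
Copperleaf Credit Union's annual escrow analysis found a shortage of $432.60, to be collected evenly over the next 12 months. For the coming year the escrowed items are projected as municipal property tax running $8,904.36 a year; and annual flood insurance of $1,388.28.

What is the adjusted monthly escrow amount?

Municipal property tax: $8,904.36
Flood insurance: $1,388.28
Combined annual = $8,904.36 + $1,388.28 = $10,292.64
Monthly = $10,292.64 / 12 = $857.72
Monthly shortage recovery: $432.60 / 12 = $36.05
Adjusted monthly = $857.72 + $36.05 = $893.77

$893.77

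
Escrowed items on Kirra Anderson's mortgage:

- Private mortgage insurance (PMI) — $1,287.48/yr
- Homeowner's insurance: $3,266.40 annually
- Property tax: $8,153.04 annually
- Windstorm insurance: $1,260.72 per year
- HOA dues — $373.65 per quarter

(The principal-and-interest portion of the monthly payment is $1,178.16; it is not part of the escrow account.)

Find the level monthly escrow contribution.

Private mortgage insurance (PMI): $1,287.48
Homeowner's insurance: $3,266.40
Property tax: $8,153.04
Windstorm insurance: $1,260.72
HOA dues: $373.65 × 4 = $1,494.60
Annual escrow total = $1,287.48 + $3,266.40 + $8,153.04 + $1,260.72 + $1,494.60 = $15,462.24
Monthly = $15,462.24 ÷ 12 = $1,288.52

$1,288.52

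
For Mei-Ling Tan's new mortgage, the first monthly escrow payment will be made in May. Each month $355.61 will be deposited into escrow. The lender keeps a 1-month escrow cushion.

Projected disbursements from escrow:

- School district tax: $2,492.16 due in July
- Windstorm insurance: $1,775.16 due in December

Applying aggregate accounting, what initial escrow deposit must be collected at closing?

Cushion = 1 × $355.61 = $355.61
Trial balance (start $0, +$355.61 each month, − disbursements):
  May: +$355.61 → $355.61
  Jun: +$355.61 → $711.22
  Jul: +$355.61 − $2,492.16 → -$1,425.33
  Aug: +$355.61 → -$1,069.72
  Sep: +$355.61 → -$714.11
  Oct: +$355.61 → -$358.50
  Nov: +$355.61 → -$2.89
  Dec: +$355.61 − $1,775.16 → -$1,422.44
  Jan: +$355.61 → -$1,066.83
  Feb: +$355.61 → -$711.22
  Mar: +$355.61 → -$355.61
  Apr: +$355.61 → $0.00
Lowest trial balance = -$1,425.33 (Jul)
Initial deposit = cushion − low point = $355.61 − (-$1,425.33) = $1,780.94

$1,780.94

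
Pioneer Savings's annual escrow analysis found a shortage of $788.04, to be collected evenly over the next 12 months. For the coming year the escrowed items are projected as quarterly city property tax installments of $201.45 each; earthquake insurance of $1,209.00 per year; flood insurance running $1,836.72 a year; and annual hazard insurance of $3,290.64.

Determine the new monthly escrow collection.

City property tax: $201.45 × 4 = $805.80 per year
Earthquake insurance: $1,209.00 per year
Flood insurance: $1,836.72 per year
Hazard insurance: $3,290.64 per year
Total per year = $805.80 + $1,209.00 + $1,836.72 + $3,290.64 = $7,142.16
Monthly = $7,142.16 ÷ 12 = $595.18
Shortage spread = $788.04 / 12 = $65.67/mo
New monthly escrow = $595.18 + $65.67 = $660.85

$660.85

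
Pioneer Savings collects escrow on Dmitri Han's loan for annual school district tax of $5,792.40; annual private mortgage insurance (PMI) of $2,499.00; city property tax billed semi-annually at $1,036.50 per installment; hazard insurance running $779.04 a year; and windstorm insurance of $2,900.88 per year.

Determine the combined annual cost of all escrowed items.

School district tax: $5,792.40
Private mortgage insurance (PMI): $2,499.00
City property tax: $1,036.50 × 2 = $2,073.00
Hazard insurance: $779.04
Windstorm insurance: $2,900.88
Total annual escrow = $14,044.32

$14,044.32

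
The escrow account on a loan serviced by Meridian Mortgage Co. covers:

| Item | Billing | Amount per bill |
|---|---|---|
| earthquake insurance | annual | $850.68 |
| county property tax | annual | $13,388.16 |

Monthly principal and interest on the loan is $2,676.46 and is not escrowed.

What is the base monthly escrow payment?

Earthquake insurance = $850.68
County property tax = $13,388.16
Yearly total = $850.68 + $13,388.16 = $14,238.84
Per month = $14,238.84 ÷ 12 = $1,186.57

$1,186.57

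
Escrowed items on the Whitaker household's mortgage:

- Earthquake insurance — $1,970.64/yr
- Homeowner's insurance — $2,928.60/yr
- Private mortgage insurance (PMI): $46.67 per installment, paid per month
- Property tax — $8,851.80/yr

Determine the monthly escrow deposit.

$1,192.59

Earthquake insurance: $1,970.64 annually
Homeowner's insurance: $2,928.60 annually
Private mortgage insurance (PMI): $46.67 × 12 = $560.04 annually
Property tax: $8,851.80 annually
Total per year = $1,970.64 + $2,928.60 + $560.04 + $8,851.80 = $14,311.08
Base monthly escrow = $14,311.08 ÷ 12 = $1,192.59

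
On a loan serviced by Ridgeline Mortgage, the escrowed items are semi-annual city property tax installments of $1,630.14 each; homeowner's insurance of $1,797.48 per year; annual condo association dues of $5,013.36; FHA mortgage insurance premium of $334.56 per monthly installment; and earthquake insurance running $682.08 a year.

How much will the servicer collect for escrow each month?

$1,230.66

City property tax = $1,630.14 × 2 = $3,260.28/yr
Homeowner's insurance = $1,797.48/yr
Condo association dues = $5,013.36/yr
FHA mortgage insurance premium = $334.56 × 12 = $4,014.72/yr
Earthquake insurance = $682.08/yr
Yearly total = $3,260.28 + $1,797.48 + $5,013.36 + $4,014.72 + $682.08 = $14,767.92
Monthly = $14,767.92 ÷ 12 = $1,230.66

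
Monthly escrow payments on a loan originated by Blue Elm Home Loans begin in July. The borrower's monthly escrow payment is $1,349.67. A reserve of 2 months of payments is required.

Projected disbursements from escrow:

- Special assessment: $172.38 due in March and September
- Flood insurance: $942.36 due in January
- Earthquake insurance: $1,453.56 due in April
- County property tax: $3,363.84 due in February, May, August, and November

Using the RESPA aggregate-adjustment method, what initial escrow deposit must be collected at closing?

Cushion = 2 × $1,349.67 = $2,699.34
Trial balance (start $0, +$1,349.67 each month, − disbursements):
  Jul: +$1,349.67 → $1,349.67
  Aug: +$1,349.67 − $3,363.84 → -$664.50
  Sep: +$1,349.67 − $172.38 → $512.79
  Oct: +$1,349.67 → $1,862.46
  Nov: +$1,349.67 − $3,363.84 → -$151.71
  Dec: +$1,349.67 → $1,197.96
  Jan: +$1,349.67 − $942.36 → $1,605.27
  Feb: +$1,349.67 − $3,363.84 → -$408.90
  Mar: +$1,349.67 − $172.38 → $768.39
  Apr: +$1,349.67 − $1,453.56 → $664.50
  May: +$1,349.67 − $3,363.84 → -$1,349.67
  Jun: +$1,349.67 → $0.00
Lowest trial balance = -$1,349.67 (May)
Initial deposit = cushion − low point = $2,699.34 − (-$1,349.67) = $4,049.01

$4,049.01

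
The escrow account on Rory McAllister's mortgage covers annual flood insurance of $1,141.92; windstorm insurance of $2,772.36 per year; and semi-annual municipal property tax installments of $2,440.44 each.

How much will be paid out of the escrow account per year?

$8,795.16

Flood insurance = $1,141.92
Windstorm insurance = $2,772.36
Municipal property tax = $2,440.44 × 2 = $4,880.88
Annual escrow total = $8,795.16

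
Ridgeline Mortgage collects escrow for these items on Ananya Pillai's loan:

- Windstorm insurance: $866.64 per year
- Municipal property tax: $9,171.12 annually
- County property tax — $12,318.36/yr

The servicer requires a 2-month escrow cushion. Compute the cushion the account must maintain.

$3,726.02

Windstorm insurance: $866.64 per year
Municipal property tax: $9,171.12 per year
County property tax: $12,318.36 per year
Yearly total = $866.64 + $9,171.12 + $12,318.36 = $22,356.12
Base monthly escrow = $22,356.12 / 12 = $1,863.01
Cushion = 2 × $1,863.01 = $3,726.02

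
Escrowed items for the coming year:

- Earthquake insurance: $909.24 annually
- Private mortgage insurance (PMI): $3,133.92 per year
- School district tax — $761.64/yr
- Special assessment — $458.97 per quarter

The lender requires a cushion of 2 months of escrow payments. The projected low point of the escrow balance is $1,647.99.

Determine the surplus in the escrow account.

$541.21

Earthquake insurance: $909.24
Private mortgage insurance (PMI): $3,133.92
School district tax: $761.64
Special assessment: $458.97 × 4 = $1,835.88
Yearly total = $6,640.68
Per month = $6,640.68 ÷ 12 = $553.39
Cushion = 2 × $553.39 = $1,106.78
Excess over cushion: $1,647.99 − $1,106.78 = $541.21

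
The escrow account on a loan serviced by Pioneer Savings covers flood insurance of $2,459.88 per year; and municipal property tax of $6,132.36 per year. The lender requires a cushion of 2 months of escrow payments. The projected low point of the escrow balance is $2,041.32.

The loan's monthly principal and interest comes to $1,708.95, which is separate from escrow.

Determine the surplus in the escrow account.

Flood insurance: $2,459.88 per year
Municipal property tax: $6,132.36 per year
Yearly total = $2,459.88 + $6,132.36 = $8,592.24
Monthly escrow = $8,592.24 ÷ 12 = $716.02
Cushion = 2 × $716.02 = $1,432.04
Surplus = $2,041.32 − $1,432.04 = $609.28

$609.28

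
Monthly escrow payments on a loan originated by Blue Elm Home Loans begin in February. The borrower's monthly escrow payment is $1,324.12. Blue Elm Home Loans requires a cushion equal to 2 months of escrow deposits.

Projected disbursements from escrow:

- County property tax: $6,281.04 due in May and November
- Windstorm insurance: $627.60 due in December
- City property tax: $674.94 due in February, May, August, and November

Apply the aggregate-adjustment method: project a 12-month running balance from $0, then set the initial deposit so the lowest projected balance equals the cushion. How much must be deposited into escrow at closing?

$4,982.68

Cushion = 2 × $1,324.12 = $2,648.24
Trial balance (start $0, +$1,324.12 each month, − disbursements):
  Feb: +$1,324.12 − $674.94 → $649.18
  Mar: +$1,324.12 → $1,973.30
  Apr: +$1,324.12 → $3,297.42
  May: +$1,324.12 − $6,955.98 → -$2,334.44
  Jun: +$1,324.12 → -$1,010.32
  Jul: +$1,324.12 → $313.80
  Aug: +$1,324.12 − $674.94 → $962.98
  Sep: +$1,324.12 → $2,287.10
  Oct: +$1,324.12 → $3,611.22
  Nov: +$1,324.12 − $6,955.98 → -$2,020.64
  Dec: +$1,324.12 − $627.60 → -$1,324.12
  Jan: +$1,324.12 → $0.00
Lowest trial balance = -$2,334.44 (May)
Initial deposit = cushion − low point = $2,648.24 − (-$2,334.44) = $4,982.68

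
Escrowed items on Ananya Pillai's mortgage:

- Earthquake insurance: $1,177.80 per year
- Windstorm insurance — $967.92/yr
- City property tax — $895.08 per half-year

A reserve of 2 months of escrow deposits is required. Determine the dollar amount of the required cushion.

Earthquake insurance = $1,177.80/yr
Windstorm insurance = $967.92/yr
City property tax = $895.08 × 2 = $1,790.16/yr
Total per year = $3,935.88
Base monthly escrow = $3,935.88 ÷ 12 = $327.99
Reserve = 2 × $327.99 = $655.98

$655.98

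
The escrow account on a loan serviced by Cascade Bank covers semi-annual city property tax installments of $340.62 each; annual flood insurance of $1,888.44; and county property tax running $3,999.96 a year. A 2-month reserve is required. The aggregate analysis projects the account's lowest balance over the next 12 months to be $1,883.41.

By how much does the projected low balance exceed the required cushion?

$788.47

City property tax: $340.62 × 2 = $681.24 per year
Flood insurance: $1,888.44 per year
County property tax: $3,999.96 per year
Total annual escrow = $681.24 + $1,888.44 + $3,999.96 = $6,569.64
Base monthly escrow = $6,569.64 / 12 = $547.47
Required cushion = 2 × $547.47 = $1,094.94
Surplus = $1,883.41 − $1,094.94 = $788.47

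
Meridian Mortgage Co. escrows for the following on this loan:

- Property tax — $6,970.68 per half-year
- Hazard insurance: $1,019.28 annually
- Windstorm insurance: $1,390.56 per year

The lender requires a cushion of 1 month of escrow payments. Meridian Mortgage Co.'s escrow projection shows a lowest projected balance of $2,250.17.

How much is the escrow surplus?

Property tax — $6,970.68 × 2 = $13,941.36/yr
Hazard insurance — $1,019.28/yr
Windstorm insurance — $1,390.56/yr
Yearly total = $16,351.20
Per month = $16,351.20 / 12 = $1,362.60
Required reserve = 1 × $1,362.60 = $1,362.60
Excess over cushion: $2,250.17 − $1,362.60 = $887.57

$887.57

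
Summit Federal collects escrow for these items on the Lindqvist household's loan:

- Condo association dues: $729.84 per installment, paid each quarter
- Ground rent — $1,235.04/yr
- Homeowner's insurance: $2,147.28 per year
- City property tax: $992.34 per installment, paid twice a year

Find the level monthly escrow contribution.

$690.53

Condo association dues — $729.84 × 4 = $2,919.36 per year
Ground rent — $1,235.04 per year
Homeowner's insurance — $2,147.28 per year
City property tax — $992.34 × 2 = $1,984.68 per year
Annual escrow total = $2,919.36 + $1,235.04 + $2,147.28 + $1,984.68 = $8,286.36
Monthly escrow = $8,286.36 / 12 = $690.53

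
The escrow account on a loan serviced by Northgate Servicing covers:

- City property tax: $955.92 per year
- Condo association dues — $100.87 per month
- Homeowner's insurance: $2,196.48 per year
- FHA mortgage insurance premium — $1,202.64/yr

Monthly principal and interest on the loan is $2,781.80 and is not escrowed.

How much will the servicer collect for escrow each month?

City property tax — $955.92 annually
Condo association dues — $100.87 × 12 = $1,210.44 annually
Homeowner's insurance — $2,196.48 annually
FHA mortgage insurance premium — $1,202.64 annually
Yearly total = $5,565.48
Monthly escrow = $5,565.48 ÷ 12 = $463.79

$463.79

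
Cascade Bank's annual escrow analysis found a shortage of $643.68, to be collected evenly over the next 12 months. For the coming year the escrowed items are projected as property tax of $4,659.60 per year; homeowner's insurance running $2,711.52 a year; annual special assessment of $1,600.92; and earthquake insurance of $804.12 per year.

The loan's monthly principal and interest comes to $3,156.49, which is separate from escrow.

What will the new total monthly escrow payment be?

$868.32

Property tax — $4,659.60 annually
Homeowner's insurance — $2,711.52 annually
Special assessment — $1,600.92 annually
Earthquake insurance — $804.12 annually
Total annual escrow = $9,776.16
Base monthly escrow = $9,776.16 ÷ 12 = $814.68
Shortage per month = $643.68 / 12 = $53.64
New monthly escrow = $814.68 + $53.64 = $868.32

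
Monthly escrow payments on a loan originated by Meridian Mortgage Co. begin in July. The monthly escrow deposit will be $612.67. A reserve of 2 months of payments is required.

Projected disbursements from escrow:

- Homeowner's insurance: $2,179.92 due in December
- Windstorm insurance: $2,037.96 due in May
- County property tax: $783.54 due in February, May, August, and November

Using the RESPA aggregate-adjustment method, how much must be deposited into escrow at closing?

Cushion = 2 × $612.67 = $1,225.34
Trial balance (start $0, +$612.67 each month, − disbursements):
  Jul: +$612.67 → $612.67
  Aug: +$612.67 − $783.54 → $441.80
  Sep: +$612.67 → $1,054.47
  Oct: +$612.67 → $1,667.14
  Nov: +$612.67 − $783.54 → $1,496.27
  Dec: +$612.67 − $2,179.92 → -$70.98
  Jan: +$612.67 → $541.69
  Feb: +$612.67 − $783.54 → $370.82
  Mar: +$612.67 → $983.49
  Apr: +$612.67 → $1,596.16
  May: +$612.67 − $2,821.50 → -$612.67
  Jun: +$612.67 → $0.00
Lowest trial balance = -$612.67 (May)
Initial deposit = cushion − low point = $1,225.34 − (-$612.67) = $1,838.01

$1,838.01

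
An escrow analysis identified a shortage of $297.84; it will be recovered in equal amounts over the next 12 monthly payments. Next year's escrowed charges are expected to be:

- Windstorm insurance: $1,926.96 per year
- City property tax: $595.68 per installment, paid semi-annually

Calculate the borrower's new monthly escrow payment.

$284.68

Windstorm insurance: $1,926.96 per year
City property tax: $595.68 × 2 = $1,191.36 per year
Total per year = $3,118.32
Per month = $3,118.32 / 12 = $259.86
Shortage spread = $297.84 / 12 = $24.82/mo
New monthly escrow = $259.86 + $24.82 = $284.68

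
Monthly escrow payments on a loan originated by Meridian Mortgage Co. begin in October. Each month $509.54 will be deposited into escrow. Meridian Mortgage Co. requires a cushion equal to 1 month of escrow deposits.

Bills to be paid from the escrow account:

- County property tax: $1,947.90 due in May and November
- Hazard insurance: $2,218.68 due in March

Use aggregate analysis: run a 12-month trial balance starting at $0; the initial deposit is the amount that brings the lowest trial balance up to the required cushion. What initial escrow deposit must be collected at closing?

$2,547.70

Cushion = 1 × $509.54 = $509.54
Trial balance (start $0, +$509.54 each month, − disbursements):
  Oct: +$509.54 → $509.54
  Nov: +$509.54 − $1,947.90 → -$928.82
  Dec: +$509.54 → -$419.28
  Jan: +$509.54 → $90.26
  Feb: +$509.54 → $599.80
  Mar: +$509.54 − $2,218.68 → -$1,109.34
  Apr: +$509.54 → -$599.80
  May: +$509.54 − $1,947.90 → -$2,038.16
  Jun: +$509.54 → -$1,528.62
  Jul: +$509.54 → -$1,019.08
  Aug: +$509.54 → -$509.54
  Sep: +$509.54 → $0.00
Lowest trial balance = -$2,038.16 (May)
Initial deposit = cushion − low point = $509.54 − (-$2,038.16) = $2,547.70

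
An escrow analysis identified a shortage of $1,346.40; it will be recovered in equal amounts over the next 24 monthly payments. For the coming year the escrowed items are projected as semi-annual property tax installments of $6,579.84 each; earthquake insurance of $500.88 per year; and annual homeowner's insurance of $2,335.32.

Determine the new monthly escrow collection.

$1,389.09

Property tax — $6,579.84 × 2 = $13,159.68 annually
Earthquake insurance — $500.88 annually
Homeowner's insurance — $2,335.32 annually
Yearly total = $13,159.68 + $500.88 + $2,335.32 = $15,995.88
Base monthly escrow = $15,995.88 ÷ 12 = $1,332.99
Monthly shortage recovery: $1,346.40 ÷ 24 = $56.10
New monthly escrow = $1,332.99 + $56.10 = $1,389.09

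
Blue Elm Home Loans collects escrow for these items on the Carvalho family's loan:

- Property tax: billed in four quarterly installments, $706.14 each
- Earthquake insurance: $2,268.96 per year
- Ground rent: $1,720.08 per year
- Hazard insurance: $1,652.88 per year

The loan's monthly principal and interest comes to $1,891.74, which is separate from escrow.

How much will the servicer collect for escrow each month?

$705.54

Property tax: $706.14 × 4 = $2,824.56 per year
Earthquake insurance: $2,268.96 per year
Ground rent: $1,720.08 per year
Hazard insurance: $1,652.88 per year
Yearly total = $2,824.56 + $2,268.96 + $1,720.08 + $1,652.88 = $8,466.48
Monthly = $8,466.48 ÷ 12 = $705.54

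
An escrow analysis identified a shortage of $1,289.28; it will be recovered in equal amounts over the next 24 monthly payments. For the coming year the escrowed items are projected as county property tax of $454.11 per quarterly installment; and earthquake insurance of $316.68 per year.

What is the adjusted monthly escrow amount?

$231.48

County property tax = $454.11 × 4 = $1,816.44 annually
Earthquake insurance = $316.68 annually
Annual escrow total = $1,816.44 + $316.68 = $2,133.12
Base monthly escrow = $2,133.12 / 12 = $177.76
Shortage spread = $1,289.28 / 24 = $53.72/mo
New monthly escrow = $177.76 + $53.72 = $231.48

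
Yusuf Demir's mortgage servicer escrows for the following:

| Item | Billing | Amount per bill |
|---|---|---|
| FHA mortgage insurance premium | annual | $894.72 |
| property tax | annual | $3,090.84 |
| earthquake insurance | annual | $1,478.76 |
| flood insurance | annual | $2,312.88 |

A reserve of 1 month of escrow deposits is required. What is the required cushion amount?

$648.10

FHA mortgage insurance premium: $894.72 annually
Property tax: $3,090.84 annually
Earthquake insurance: $1,478.76 annually
Flood insurance: $2,312.88 annually
Annual escrow total = $7,777.20
Base monthly escrow = $7,777.20 / 12 = $648.10
Cushion = 1 × $648.10 = $648.10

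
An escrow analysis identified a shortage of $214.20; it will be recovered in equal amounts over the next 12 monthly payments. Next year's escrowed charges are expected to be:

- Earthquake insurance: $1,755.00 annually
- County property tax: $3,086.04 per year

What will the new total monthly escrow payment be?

$421.27

Earthquake insurance: $1,755.00 annually
County property tax: $3,086.04 annually
Yearly total = $1,755.00 + $3,086.04 = $4,841.04
Base monthly escrow = $4,841.04 / 12 = $403.42
Monthly shortage recovery: $214.20 / 12 = $17.85
New monthly escrow = $403.42 + $17.85 = $421.27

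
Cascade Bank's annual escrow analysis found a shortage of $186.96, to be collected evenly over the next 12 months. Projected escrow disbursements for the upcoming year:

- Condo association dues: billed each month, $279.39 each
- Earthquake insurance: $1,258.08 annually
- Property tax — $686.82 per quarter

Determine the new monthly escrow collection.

$628.75

Condo association dues — $279.39 × 12 = $3,352.68/yr
Earthquake insurance — $1,258.08/yr
Property tax — $686.82 × 4 = $2,747.28/yr
Total annual escrow = $3,352.68 + $1,258.08 + $2,747.28 = $7,358.04
Monthly = $7,358.04 ÷ 12 = $613.17
Shortage spread = $186.96 / 12 = $15.58/mo
New monthly escrow = $613.17 + $15.58 = $628.75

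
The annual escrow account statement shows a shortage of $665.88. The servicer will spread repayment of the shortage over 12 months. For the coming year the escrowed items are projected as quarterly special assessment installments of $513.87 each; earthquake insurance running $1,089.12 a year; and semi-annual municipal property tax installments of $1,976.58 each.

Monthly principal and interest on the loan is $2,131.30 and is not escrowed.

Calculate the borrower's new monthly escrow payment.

$646.97

Special assessment: $513.87 × 4 = $2,055.48/yr
Earthquake insurance: $1,089.12/yr
Municipal property tax: $1,976.58 × 2 = $3,953.16/yr
Annual escrow total = $2,055.48 + $1,089.12 + $3,953.16 = $7,097.76
Monthly escrow = $7,097.76 / 12 = $591.48
Monthly shortage recovery: $665.88 ÷ 12 = $55.49
Adjusted monthly = $591.48 + $55.49 = $646.97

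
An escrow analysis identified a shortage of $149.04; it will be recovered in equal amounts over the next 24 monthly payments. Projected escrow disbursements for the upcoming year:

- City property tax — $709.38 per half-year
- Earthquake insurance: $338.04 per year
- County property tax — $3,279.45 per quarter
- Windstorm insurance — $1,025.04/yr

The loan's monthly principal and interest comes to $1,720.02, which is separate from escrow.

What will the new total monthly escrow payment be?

$1,331.18

City property tax: $709.38 × 2 = $1,418.76 annually
Earthquake insurance: $338.04 annually
County property tax: $3,279.45 × 4 = $13,117.80 annually
Windstorm insurance: $1,025.04 annually
Combined annual = $1,418.76 + $338.04 + $13,117.80 + $1,025.04 = $15,899.64
Monthly = $15,899.64 ÷ 12 = $1,324.97
Monthly shortage recovery: $149.04 ÷ 24 = $6.21
New monthly escrow = $1,324.97 + $6.21 = $1,331.18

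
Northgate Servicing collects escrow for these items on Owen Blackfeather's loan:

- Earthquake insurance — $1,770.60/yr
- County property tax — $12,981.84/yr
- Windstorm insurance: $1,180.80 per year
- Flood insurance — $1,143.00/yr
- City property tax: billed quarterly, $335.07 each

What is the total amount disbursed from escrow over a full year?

$18,416.52

Earthquake insurance — $1,770.60 annually
County property tax — $12,981.84 annually
Windstorm insurance — $1,180.80 annually
Flood insurance — $1,143.00 annually
City property tax — $335.07 × 4 = $1,340.28 annually
Annual escrow total = $1,770.60 + $12,981.84 + $1,180.80 + $1,143.00 + $1,340.28 = $18,416.52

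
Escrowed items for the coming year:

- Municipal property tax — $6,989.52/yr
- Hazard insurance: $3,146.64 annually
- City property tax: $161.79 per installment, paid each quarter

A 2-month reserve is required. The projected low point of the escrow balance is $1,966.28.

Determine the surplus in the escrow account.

Municipal property tax — $6,989.52 per year
Hazard insurance — $3,146.64 per year
City property tax — $161.79 × 4 = $647.16 per year
Total per year = $10,783.32
Base monthly escrow = $10,783.32 / 12 = $898.61
Required cushion = 2 × $898.61 = $1,797.22
Excess over cushion: $1,966.28 − $1,797.22 = $169.06

$169.06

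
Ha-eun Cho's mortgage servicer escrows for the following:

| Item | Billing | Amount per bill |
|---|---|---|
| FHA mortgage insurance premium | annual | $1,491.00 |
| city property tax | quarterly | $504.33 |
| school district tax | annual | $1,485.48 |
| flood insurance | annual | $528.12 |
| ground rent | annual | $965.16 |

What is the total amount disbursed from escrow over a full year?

FHA mortgage insurance premium: $1,491.00 per year
City property tax: $504.33 × 4 = $2,017.32 per year
School district tax: $1,485.48 per year
Flood insurance: $528.12 per year
Ground rent: $965.16 per year
Annual escrow total = $6,487.08

$6,487.08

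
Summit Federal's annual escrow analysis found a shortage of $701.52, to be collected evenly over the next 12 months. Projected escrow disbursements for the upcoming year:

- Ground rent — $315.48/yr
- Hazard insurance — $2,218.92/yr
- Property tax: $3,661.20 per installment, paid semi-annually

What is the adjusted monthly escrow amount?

Ground rent — $315.48/yr
Hazard insurance — $2,218.92/yr
Property tax — $3,661.20 × 2 = $7,322.40/yr
Total per year = $9,856.80
Base monthly escrow = $9,856.80 ÷ 12 = $821.40
Shortage per month = $701.52 ÷ 12 = $58.46
Adjusted monthly = $821.40 + $58.46 = $879.86

$879.86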